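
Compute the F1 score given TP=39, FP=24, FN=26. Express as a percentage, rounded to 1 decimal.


Precision = TP / (TP + FP) = 39 / 63 = 0.619
Recall = TP / (TP + FN) = 39 / 65 = 0.6
F1 = 2 * P * R / (P + R)
= 2 * 0.619 * 0.6 / (0.619 + 0.6)
= 0.7429 / 1.219
= 0.6094
As percentage: 60.9%

60.9


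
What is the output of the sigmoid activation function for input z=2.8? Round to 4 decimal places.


sigmoid(z) = 1 / (1 + exp(-z))
exp(-(2.8)) = exp(-2.8) = 0.0608
1 + 0.0608 = 1.0608
1 / 1.0608 = 0.9427

0.9427


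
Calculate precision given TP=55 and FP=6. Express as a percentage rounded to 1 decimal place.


Precision = TP / (TP + FP) * 100
= 55 / (55 + 6)
= 55 / 61
= 0.9016
= 90.2%

90.2


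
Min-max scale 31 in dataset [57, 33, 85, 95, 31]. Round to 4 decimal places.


Min = 31, Max = 95
Range = 95 - 31 = 64
Scaled = (x - min) / (max - min)
= (31 - 31) / 64
= 0 / 64
= 0.0000

0.0000


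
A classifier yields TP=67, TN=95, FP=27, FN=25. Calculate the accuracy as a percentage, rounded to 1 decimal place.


Accuracy = (TP + TN) / (TP + TN + FP + FN) * 100
= (67 + 95) / (67 + 95 + 27 + 25)
= 162 / 214
= 0.757
= 75.7%

75.7


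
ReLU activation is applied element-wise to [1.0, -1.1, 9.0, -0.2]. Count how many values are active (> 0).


ReLU(x) = max(0, x) for each element:
ReLU(1.0) = 1.0
ReLU(-1.1) = 0
ReLU(9.0) = 9.0
ReLU(-0.2) = 0
Active neurons (>0): 2

2


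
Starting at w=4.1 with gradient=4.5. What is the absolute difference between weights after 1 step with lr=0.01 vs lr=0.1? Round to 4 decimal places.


With lr=0.01: w_new = 4.1 - 0.01 * 4.5 = 4.055
With lr=0.1: w_new = 4.1 - 0.1 * 4.5 = 3.65
Absolute difference = |4.055 - 3.65|
= 0.4050

0.4050


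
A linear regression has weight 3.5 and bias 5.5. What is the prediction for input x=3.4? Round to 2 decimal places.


y = 3.5 * 3.4 + (5.5)
= 11.9 + (5.5)
= 17.40

17.40


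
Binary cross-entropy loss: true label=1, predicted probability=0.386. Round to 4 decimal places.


For y=1: Loss = -log(p)
= -log(0.386)
= -(-0.9519)
= 0.9519

0.9519


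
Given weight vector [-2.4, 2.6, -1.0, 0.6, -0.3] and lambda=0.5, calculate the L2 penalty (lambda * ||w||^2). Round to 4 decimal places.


Squaring each weight:
(-2.4)^2 = 5.76
2.6^2 = 6.76
(-1.0)^2 = 1.0
0.6^2 = 0.36
(-0.3)^2 = 0.09
Sum of squares = 13.97
Penalty = 0.5 * 13.97 = 6.9850

6.9850


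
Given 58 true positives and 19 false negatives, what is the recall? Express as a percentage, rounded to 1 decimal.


Recall = TP / (TP + FN) * 100
= 58 / (58 + 19)
= 58 / 77
= 0.7532
= 75.3%

75.3


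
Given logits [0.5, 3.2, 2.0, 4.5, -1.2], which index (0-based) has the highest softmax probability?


Softmax is a monotonic transformation, so it preserves the argmax.
We need to find the index of the maximum logit.
Index 0: 0.5
Index 1: 3.2
Index 2: 2.0
Index 3: 4.5
Index 4: -1.2
Maximum logit = 4.5 at index 3

3


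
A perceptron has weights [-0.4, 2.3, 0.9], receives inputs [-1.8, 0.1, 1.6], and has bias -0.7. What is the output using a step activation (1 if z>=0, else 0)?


z = w . x + b
= -0.4*-1.8 + 2.3*0.1 + 0.9*1.6 + -0.7
= 0.72 + 0.23 + 1.44 + -0.7
= 2.39 + -0.7
= 1.69
Since z = 1.69 >= 0, output = 1

1


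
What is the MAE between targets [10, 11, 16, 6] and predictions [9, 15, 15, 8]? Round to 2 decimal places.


Absolute errors: [1, 4, 1, 2]
Sum of absolute errors = 8
MAE = 8 / 4 = 2.00

2.00


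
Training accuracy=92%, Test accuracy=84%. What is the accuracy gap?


Gap = train_accuracy - test_accuracy
= 92 - 84
= 8%
This moderate gap may indicate mild overfitting.

8


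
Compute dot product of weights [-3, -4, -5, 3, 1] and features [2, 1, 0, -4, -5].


Element-wise products:
-3 * 2 = -6
-4 * 1 = -4
-5 * 0 = 0
3 * -4 = -12
1 * -5 = -5
Sum = -6 + -4 + 0 + -12 + -5
= -27

-27


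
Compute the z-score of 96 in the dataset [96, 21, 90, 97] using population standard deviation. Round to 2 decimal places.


Mean = (96 + 21 + 90 + 97) / 4 = 76.0
Variance = sum((x_i - mean)^2) / n = 1015.5
Std = sqrt(1015.5) = 31.8669
Z = (x - mean) / std
= (96 - 76.0) / 31.8669
= 20.0 / 31.8669
= 0.63

0.63


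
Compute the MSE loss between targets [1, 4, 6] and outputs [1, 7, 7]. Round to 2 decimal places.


Differences: [0, -3, -1]
Squared errors: [0, 9, 1]
Sum of squared errors = 10
MSE = 10 / 3 = 3.33

3.33


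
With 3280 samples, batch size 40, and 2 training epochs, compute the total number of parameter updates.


Iterations per epoch = 3280 / 40 = 82
Total updates = iterations_per_epoch * epochs
= 82 * 2
= 164

164


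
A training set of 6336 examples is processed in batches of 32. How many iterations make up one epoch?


Iterations per epoch = dataset_size / batch_size
= 6336 / 32
= 198

198


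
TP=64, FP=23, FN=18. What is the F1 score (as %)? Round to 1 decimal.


Precision = TP / (TP + FP) = 64 / 87 = 0.7356
Recall = TP / (TP + FN) = 64 / 82 = 0.7805
F1 = 2 * P * R / (P + R)
= 2 * 0.7356 * 0.7805 / (0.7356 + 0.7805)
= 1.1483 / 1.5161
= 0.7574
As percentage: 75.7%

75.7


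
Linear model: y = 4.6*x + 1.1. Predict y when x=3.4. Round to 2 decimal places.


y = 4.6 * 3.4 + (1.1)
= 15.64 + (1.1)
= 16.74

16.74


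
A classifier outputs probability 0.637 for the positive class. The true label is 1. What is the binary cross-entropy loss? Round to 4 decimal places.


For y=1: Loss = -log(p)
= -log(0.637)
= -(-0.451)
= 0.4510

0.4510


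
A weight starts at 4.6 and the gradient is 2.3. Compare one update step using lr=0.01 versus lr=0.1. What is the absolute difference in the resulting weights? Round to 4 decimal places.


With lr=0.01: w_new = 4.6 - 0.01 * 2.3 = 4.577
With lr=0.1: w_new = 4.6 - 0.1 * 2.3 = 4.37
Absolute difference = |4.577 - 4.37|
= 0.2070

0.2070


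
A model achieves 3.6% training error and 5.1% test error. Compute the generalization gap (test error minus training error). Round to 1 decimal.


Generalization gap = test_error - train_error
= 5.1 - 3.6
= 1.5%
A small gap suggests good generalization.

1.5


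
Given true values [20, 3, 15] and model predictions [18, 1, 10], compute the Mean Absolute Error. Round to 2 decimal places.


Absolute errors: [2, 2, 5]
Sum of absolute errors = 9
MAE = 9 / 3 = 3.00

3.00


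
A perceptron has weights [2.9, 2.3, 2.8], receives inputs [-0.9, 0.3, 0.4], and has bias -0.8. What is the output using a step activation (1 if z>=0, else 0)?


z = w . x + b
= 2.9*-0.9 + 2.3*0.3 + 2.8*0.4 + -0.8
= -2.61 + 0.69 + 1.12 + -0.8
= -0.8 + -0.8
= -1.6
Since z = -1.6 < 0, output = 0

0


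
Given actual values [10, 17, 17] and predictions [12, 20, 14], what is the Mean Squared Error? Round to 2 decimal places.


Differences: [-2, -3, 3]
Squared errors: [4, 9, 9]
Sum of squared errors = 22
MSE = 22 / 3 = 7.33

7.33


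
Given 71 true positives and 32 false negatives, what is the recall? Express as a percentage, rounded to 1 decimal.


Recall = TP / (TP + FN) * 100
= 71 / (71 + 32)
= 71 / 103
= 0.6893
= 68.9%

68.9


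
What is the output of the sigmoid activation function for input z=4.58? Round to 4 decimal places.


sigmoid(z) = 1 / (1 + exp(-z))
exp(-(4.58)) = exp(-4.58) = 0.0103
1 + 0.0103 = 1.0103
1 / 1.0103 = 0.9898

0.9898


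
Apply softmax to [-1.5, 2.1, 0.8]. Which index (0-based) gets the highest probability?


Softmax is a monotonic transformation, so it preserves the argmax.
We need to find the index of the maximum logit.
Index 0: -1.5
Index 1: 2.1
Index 2: 0.8
Maximum logit = 2.1 at index 1

1


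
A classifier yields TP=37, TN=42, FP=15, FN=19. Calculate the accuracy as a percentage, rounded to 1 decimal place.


Accuracy = (TP + TN) / (TP + TN + FP + FN) * 100
= (37 + 42) / (37 + 42 + 15 + 19)
= 79 / 113
= 0.6991
= 69.9%

69.9


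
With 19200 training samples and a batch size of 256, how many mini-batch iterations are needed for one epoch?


Iterations per epoch = dataset_size / batch_size
= 19200 / 256
= 75

75


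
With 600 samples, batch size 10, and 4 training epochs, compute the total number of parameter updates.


Iterations per epoch = 600 / 10 = 60
Total updates = iterations_per_epoch * epochs
= 60 * 4
= 240

240


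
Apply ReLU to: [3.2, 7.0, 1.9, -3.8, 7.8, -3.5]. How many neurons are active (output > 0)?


ReLU(x) = max(0, x) for each element:
ReLU(3.2) = 3.2
ReLU(7.0) = 7.0
ReLU(1.9) = 1.9
ReLU(-3.8) = 0
ReLU(7.8) = 7.8
ReLU(-3.5) = 0
Active neurons (>0): 4

4


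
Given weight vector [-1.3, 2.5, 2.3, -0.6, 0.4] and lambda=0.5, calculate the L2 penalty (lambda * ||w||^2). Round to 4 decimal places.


Squaring each weight:
(-1.3)^2 = 1.69
2.5^2 = 6.25
2.3^2 = 5.29
(-0.6)^2 = 0.36
0.4^2 = 0.16
Sum of squares = 13.75
Penalty = 0.5 * 13.75 = 6.8750

6.8750


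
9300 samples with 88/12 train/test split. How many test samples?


Train samples = 9300 * 88% = 8184
Test samples = 9300 - 8184
= 1116

1116


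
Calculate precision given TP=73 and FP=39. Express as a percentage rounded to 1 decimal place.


Precision = TP / (TP + FP) * 100
= 73 / (73 + 39)
= 73 / 112
= 0.6518
= 65.2%

65.2


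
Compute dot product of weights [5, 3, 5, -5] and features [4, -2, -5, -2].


Element-wise products:
5 * 4 = 20
3 * -2 = -6
5 * -5 = -25
-5 * -2 = 10
Sum = 20 + -6 + -25 + 10
= -1

-1


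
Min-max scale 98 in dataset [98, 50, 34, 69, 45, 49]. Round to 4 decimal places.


Min = 34, Max = 98
Range = 98 - 34 = 64
Scaled = (x - min) / (max - min)
= (98 - 34) / 64
= 64 / 64
= 1.0000

1.0000


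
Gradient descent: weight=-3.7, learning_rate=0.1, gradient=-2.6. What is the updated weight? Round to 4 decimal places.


w_new = w_old - lr * gradient
= -3.7 - 0.1 * -2.6
= -3.7 - (-0.26)
= -3.4400

-3.4400


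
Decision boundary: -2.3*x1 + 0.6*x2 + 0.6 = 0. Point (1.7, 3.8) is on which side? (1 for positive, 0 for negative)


Compute -2.3 * 1.7 + 0.6 * 3.8 + 0.6
= -3.91 + 2.28 + 0.6
= -1.03
Since -1.03 < 0, the point is on the negative side.

0


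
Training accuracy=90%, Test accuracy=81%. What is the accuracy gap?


Gap = train_accuracy - test_accuracy
= 90 - 81
= 9%
This moderate gap may indicate mild overfitting.

9


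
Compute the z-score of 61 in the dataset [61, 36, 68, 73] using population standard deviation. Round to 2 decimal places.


Mean = (61 + 36 + 68 + 73) / 4 = 59.5
Variance = sum((x_i - mean)^2) / n = 202.25
Std = sqrt(202.25) = 14.2215
Z = (x - mean) / std
= (61 - 59.5) / 14.2215
= 1.5 / 14.2215
= 0.11

0.11


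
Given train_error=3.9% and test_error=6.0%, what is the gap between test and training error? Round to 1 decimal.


Generalization gap = test_error - train_error
= 6.0 - 3.9
= 2.1%
A moderate gap.

2.1


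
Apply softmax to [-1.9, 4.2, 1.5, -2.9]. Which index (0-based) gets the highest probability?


Softmax is a monotonic transformation, so it preserves the argmax.
We need to find the index of the maximum logit.
Index 0: -1.9
Index 1: 4.2
Index 2: 1.5
Index 3: -2.9
Maximum logit = 4.2 at index 1

1


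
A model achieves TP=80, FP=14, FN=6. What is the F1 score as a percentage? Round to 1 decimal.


Precision = TP / (TP + FP) = 80 / 94 = 0.8511
Recall = TP / (TP + FN) = 80 / 86 = 0.9302
F1 = 2 * P * R / (P + R)
= 2 * 0.8511 * 0.9302 / (0.8511 + 0.9302)
= 1.5834 / 1.7813
= 0.8889
As percentage: 88.9%

88.9


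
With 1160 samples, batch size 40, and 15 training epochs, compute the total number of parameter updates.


Iterations per epoch = 1160 / 40 = 29
Total updates = iterations_per_epoch * epochs
= 29 * 15
= 435

435


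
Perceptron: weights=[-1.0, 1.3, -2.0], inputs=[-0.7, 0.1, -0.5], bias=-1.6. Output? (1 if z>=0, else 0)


z = w . x + b
= -1.0*-0.7 + 1.3*0.1 + -2.0*-0.5 + -1.6
= 0.7 + 0.13 + 1.0 + -1.6
= 1.83 + -1.6
= 0.23
Since z = 0.23 >= 0, output = 1

1


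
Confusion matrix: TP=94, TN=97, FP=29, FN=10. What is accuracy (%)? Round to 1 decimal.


Accuracy = (TP + TN) / (TP + TN + FP + FN) * 100
= (94 + 97) / (94 + 97 + 29 + 10)
= 191 / 230
= 0.8304
= 83.0%

83.0


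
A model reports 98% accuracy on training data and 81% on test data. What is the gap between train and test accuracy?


Gap = train_accuracy - test_accuracy
= 98 - 81
= 17%
This gap suggests the model is overfitting.

17


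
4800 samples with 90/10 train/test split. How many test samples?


Train samples = 4800 * 90% = 4320
Test samples = 4800 - 4320
= 480

480


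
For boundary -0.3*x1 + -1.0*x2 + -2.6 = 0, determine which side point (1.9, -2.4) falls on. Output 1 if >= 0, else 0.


Compute -0.3 * 1.9 + -1.0 * -2.4 + -2.6
= -0.57 + 2.4 + -2.6
= -0.77
Since -0.77 < 0, the point is on the negative side.

0


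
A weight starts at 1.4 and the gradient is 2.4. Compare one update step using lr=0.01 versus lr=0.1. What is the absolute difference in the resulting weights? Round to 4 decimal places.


With lr=0.01: w_new = 1.4 - 0.01 * 2.4 = 1.376
With lr=0.1: w_new = 1.4 - 0.1 * 2.4 = 1.16
Absolute difference = |1.376 - 1.16|
= 0.2160

0.2160


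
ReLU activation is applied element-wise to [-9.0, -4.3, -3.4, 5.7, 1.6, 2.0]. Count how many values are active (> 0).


ReLU(x) = max(0, x) for each element:
ReLU(-9.0) = 0
ReLU(-4.3) = 0
ReLU(-3.4) = 0
ReLU(5.7) = 5.7
ReLU(1.6) = 1.6
ReLU(2.0) = 2.0
Active neurons (>0): 3

3


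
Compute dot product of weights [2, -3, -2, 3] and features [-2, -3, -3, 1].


Element-wise products:
2 * -2 = -4
-3 * -3 = 9
-2 * -3 = 6
3 * 1 = 3
Sum = -4 + 9 + 6 + 3
= 14

14


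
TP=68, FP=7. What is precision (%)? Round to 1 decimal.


Precision = TP / (TP + FP) * 100
= 68 / (68 + 7)
= 68 / 75
= 0.9067
= 90.7%

90.7


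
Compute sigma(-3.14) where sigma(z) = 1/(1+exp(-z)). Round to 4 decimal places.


sigmoid(z) = 1 / (1 + exp(-z))
exp(-(-3.14)) = exp(3.14) = 23.1039
1 + 23.1039 = 24.1039
1 / 24.1039 = 0.0415

0.0415


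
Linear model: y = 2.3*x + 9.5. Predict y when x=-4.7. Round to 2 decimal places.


y = 2.3 * -4.7 + (9.5)
= -10.81 + (9.5)
= -1.31

-1.31


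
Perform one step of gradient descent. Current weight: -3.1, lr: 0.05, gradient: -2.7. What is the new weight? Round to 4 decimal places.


w_new = w_old - lr * gradient
= -3.1 - 0.05 * -2.7
= -3.1 - (-0.135)
= -2.9650

-2.9650


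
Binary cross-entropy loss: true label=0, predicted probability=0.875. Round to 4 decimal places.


For y=0: Loss = -log(1-p)
= -log(1 - 0.875)
= -log(0.125)
= -(-2.0794)
= 2.0794

2.0794


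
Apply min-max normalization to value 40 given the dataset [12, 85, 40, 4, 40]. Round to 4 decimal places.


Min = 4, Max = 85
Range = 85 - 4 = 81
Scaled = (x - min) / (max - min)
= (40 - 4) / 81
= 36 / 81
= 0.4444

0.4444


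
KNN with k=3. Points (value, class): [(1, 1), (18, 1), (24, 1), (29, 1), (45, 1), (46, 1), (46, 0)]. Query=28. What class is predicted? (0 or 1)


Distances from query 28:
Point 29 (class 1): distance = 1
Point 24 (class 1): distance = 4
Point 18 (class 1): distance = 10
K=3 nearest neighbors: classes = [1, 1, 1]
Votes for class 1: 3 / 3
Majority vote => class 1

1


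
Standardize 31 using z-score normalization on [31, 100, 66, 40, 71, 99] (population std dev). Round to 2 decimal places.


Mean = (31 + 100 + 66 + 40 + 71 + 99) / 6 = 67.8333
Variance = sum((x_i - mean)^2) / n = 691.8056
Std = sqrt(691.8056) = 26.3022
Z = (x - mean) / std
= (31 - 67.8333) / 26.3022
= -36.8333 / 26.3022
= -1.40

-1.40


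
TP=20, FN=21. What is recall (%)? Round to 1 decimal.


Recall = TP / (TP + FN) * 100
= 20 / (20 + 21)
= 20 / 41
= 0.4878
= 48.8%

48.8


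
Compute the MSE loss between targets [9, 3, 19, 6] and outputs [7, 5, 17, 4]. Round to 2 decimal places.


Differences: [2, -2, 2, 2]
Squared errors: [4, 4, 4, 4]
Sum of squared errors = 16
MSE = 16 / 4 = 4.00

4.00


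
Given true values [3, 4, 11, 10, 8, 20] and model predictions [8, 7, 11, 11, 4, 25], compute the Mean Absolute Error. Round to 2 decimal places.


Absolute errors: [5, 3, 0, 1, 4, 5]
Sum of absolute errors = 18
MAE = 18 / 6 = 3.00

3.00


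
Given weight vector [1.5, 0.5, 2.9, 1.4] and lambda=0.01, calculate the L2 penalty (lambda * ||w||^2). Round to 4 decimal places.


Squaring each weight:
1.5^2 = 2.25
0.5^2 = 0.25
2.9^2 = 8.41
1.4^2 = 1.96
Sum of squares = 12.87
Penalty = 0.01 * 12.87 = 0.1287

0.1287


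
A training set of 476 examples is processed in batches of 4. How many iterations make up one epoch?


Iterations per epoch = dataset_size / batch_size
= 476 / 4
= 119

119


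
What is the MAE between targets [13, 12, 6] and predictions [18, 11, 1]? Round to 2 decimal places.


Absolute errors: [5, 1, 5]
Sum of absolute errors = 11
MAE = 11 / 3 = 3.67

3.67


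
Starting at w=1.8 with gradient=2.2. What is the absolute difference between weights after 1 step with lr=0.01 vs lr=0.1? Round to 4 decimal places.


With lr=0.01: w_new = 1.8 - 0.01 * 2.2 = 1.778
With lr=0.1: w_new = 1.8 - 0.1 * 2.2 = 1.58
Absolute difference = |1.778 - 1.58|
= 0.1980

0.1980


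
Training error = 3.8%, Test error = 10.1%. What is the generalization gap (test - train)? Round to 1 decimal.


Generalization gap = test_error - train_error
= 10.1 - 3.8
= 6.3%
A moderate gap.

6.3


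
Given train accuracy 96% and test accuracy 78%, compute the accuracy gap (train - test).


Gap = train_accuracy - test_accuracy
= 96 - 78
= 18%
This gap suggests the model is overfitting.

18


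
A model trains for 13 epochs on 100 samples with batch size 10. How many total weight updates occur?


Iterations per epoch = 100 / 10 = 10
Total updates = iterations_per_epoch * epochs
= 10 * 13
= 130

130


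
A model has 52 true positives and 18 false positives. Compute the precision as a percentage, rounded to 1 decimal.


Precision = TP / (TP + FP) * 100
= 52 / (52 + 18)
= 52 / 70
= 0.7429
= 74.3%

74.3


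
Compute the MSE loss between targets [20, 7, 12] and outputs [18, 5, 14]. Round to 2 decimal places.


Differences: [2, 2, -2]
Squared errors: [4, 4, 4]
Sum of squared errors = 12
MSE = 12 / 3 = 4.00

4.00


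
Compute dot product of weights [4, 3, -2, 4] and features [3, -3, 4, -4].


Element-wise products:
4 * 3 = 12
3 * -3 = -9
-2 * 4 = -8
4 * -4 = -16
Sum = 12 + -9 + -8 + -16
= -21

-21


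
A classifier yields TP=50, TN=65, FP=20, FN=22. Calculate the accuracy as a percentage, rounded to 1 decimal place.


Accuracy = (TP + TN) / (TP + TN + FP + FN) * 100
= (50 + 65) / (50 + 65 + 20 + 22)
= 115 / 157
= 0.7325
= 73.2%

73.2


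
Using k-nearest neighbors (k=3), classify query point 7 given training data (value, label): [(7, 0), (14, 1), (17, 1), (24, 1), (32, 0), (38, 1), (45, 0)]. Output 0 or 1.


Distances from query 7:
Point 7 (class 0): distance = 0
Point 14 (class 1): distance = 7
Point 17 (class 1): distance = 10
K=3 nearest neighbors: classes = [0, 1, 1]
Votes for class 1: 2 / 3
Majority vote => class 1

1


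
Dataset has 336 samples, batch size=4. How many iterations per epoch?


Iterations per epoch = dataset_size / batch_size
= 336 / 4
= 84

84


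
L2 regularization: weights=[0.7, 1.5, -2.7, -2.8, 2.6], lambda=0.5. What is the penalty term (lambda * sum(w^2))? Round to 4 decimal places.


Squaring each weight:
0.7^2 = 0.49
1.5^2 = 2.25
(-2.7)^2 = 7.29
(-2.8)^2 = 7.84
2.6^2 = 6.76
Sum of squares = 24.63
Penalty = 0.5 * 24.63 = 12.3150

12.3150


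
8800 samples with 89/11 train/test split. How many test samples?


Train samples = 8800 * 89% = 7832
Test samples = 8800 - 7832
= 968

968


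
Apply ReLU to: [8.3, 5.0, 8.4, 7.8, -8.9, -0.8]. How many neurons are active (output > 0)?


ReLU(x) = max(0, x) for each element:
ReLU(8.3) = 8.3
ReLU(5.0) = 5.0
ReLU(8.4) = 8.4
ReLU(7.8) = 7.8
ReLU(-8.9) = 0
ReLU(-0.8) = 0
Active neurons (>0): 4

4


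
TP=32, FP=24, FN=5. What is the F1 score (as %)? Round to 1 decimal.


Precision = TP / (TP + FP) = 32 / 56 = 0.5714
Recall = TP / (TP + FN) = 32 / 37 = 0.8649
F1 = 2 * P * R / (P + R)
= 2 * 0.5714 * 0.8649 / (0.5714 + 0.8649)
= 0.9884 / 1.4363
= 0.6882
As percentage: 68.8%

68.8


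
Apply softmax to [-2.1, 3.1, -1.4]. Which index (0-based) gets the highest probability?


Softmax is a monotonic transformation, so it preserves the argmax.
We need to find the index of the maximum logit.
Index 0: -2.1
Index 1: 3.1
Index 2: -1.4
Maximum logit = 3.1 at index 1

1


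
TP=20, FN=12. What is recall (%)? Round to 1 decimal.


Recall = TP / (TP + FN) * 100
= 20 / (20 + 12)
= 20 / 32
= 0.625
= 62.5%

62.5


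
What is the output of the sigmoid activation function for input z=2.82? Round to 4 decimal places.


sigmoid(z) = 1 / (1 + exp(-z))
exp(-(2.82)) = exp(-2.82) = 0.0596
1 + 0.0596 = 1.0596
1 / 1.0596 = 0.9437

0.9437


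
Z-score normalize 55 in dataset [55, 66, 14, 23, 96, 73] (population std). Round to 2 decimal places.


Mean = (55 + 66 + 14 + 23 + 96 + 73) / 6 = 54.5
Variance = sum((x_i - mean)^2) / n = 804.9167
Std = sqrt(804.9167) = 28.3711
Z = (x - mean) / std
= (55 - 54.5) / 28.3711
= 0.5 / 28.3711
= 0.02

0.02


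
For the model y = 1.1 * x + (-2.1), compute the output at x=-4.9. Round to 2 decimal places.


y = 1.1 * -4.9 + (-2.1)
= -5.39 + (-2.1)
= -7.49

-7.49


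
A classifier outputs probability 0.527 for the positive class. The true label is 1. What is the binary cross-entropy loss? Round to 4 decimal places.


For y=1: Loss = -log(p)
= -log(0.527)
= -(-0.6406)
= 0.6406

0.6406


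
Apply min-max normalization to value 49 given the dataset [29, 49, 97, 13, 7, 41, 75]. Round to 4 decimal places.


Min = 7, Max = 97
Range = 97 - 7 = 90
Scaled = (x - min) / (max - min)
= (49 - 7) / 90
= 42 / 90
= 0.4667

0.4667


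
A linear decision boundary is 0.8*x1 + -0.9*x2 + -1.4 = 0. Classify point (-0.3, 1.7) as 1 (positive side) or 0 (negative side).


Compute 0.8 * -0.3 + -0.9 * 1.7 + -1.4
= -0.24 + -1.53 + -1.4
= -3.17
Since -3.17 < 0, the point is on the negative side.

0


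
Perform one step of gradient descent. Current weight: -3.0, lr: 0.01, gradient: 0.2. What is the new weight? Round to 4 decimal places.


w_new = w_old - lr * gradient
= -3.0 - 0.01 * 0.2
= -3.0 - (0.002)
= -3.0020

-3.0020


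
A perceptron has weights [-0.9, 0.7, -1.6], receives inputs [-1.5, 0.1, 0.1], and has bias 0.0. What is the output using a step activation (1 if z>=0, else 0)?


z = w . x + b
= -0.9*-1.5 + 0.7*0.1 + -1.6*0.1 + 0.0
= 1.35 + 0.07 + -0.16 + 0.0
= 1.26 + 0.0
= 1.26
Since z = 1.26 >= 0, output = 1

1


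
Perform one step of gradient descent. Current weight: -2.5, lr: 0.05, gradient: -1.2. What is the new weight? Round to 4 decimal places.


w_new = w_old - lr * gradient
= -2.5 - 0.05 * -1.2
= -2.5 - (-0.06)
= -2.4400

-2.4400


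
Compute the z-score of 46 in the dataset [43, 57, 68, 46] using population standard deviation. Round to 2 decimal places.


Mean = (43 + 57 + 68 + 46) / 4 = 53.5
Variance = sum((x_i - mean)^2) / n = 97.25
Std = sqrt(97.25) = 9.8615
Z = (x - mean) / std
= (46 - 53.5) / 9.8615
= -7.5 / 9.8615
= -0.76

-0.76


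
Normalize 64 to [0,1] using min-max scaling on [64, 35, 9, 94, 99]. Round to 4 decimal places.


Min = 9, Max = 99
Range = 99 - 9 = 90
Scaled = (x - min) / (max - min)
= (64 - 9) / 90
= 55 / 90
= 0.6111

0.6111


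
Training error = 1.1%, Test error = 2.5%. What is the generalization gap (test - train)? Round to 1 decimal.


Generalization gap = test_error - train_error
= 2.5 - 1.1
= 1.4%
A small gap suggests good generalization.

1.4


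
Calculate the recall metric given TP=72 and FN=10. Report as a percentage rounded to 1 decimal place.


Recall = TP / (TP + FN) * 100
= 72 / (72 + 10)
= 72 / 82
= 0.878
= 87.8%

87.8


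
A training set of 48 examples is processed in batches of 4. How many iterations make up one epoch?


Iterations per epoch = dataset_size / batch_size
= 48 / 4
= 12

12


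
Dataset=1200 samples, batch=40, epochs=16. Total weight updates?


Iterations per epoch = 1200 / 40 = 30
Total updates = iterations_per_epoch * epochs
= 30 * 16
= 480

480


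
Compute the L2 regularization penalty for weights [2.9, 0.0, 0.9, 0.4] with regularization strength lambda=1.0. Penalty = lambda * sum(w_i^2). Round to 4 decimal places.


Squaring each weight:
2.9^2 = 8.41
0.0^2 = 0.0
0.9^2 = 0.81
0.4^2 = 0.16
Sum of squares = 9.38
Penalty = 1.0 * 9.38 = 9.3800

9.3800


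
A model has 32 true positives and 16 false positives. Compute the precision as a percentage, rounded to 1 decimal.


Precision = TP / (TP + FP) * 100
= 32 / (32 + 16)
= 32 / 48
= 0.6667
= 66.7%

66.7


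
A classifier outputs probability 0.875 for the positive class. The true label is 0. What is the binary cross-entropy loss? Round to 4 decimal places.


For y=0: Loss = -log(1-p)
= -log(1 - 0.875)
= -log(0.125)
= -(-2.0794)
= 2.0794

2.0794


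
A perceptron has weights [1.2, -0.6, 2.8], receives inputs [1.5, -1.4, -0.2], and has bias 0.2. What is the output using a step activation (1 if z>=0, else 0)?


z = w . x + b
= 1.2*1.5 + -0.6*-1.4 + 2.8*-0.2 + 0.2
= 1.8 + 0.84 + -0.56 + 0.2
= 2.08 + 0.2
= 2.28
Since z = 2.28 >= 0, output = 1

1


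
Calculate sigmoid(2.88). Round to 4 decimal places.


sigmoid(z) = 1 / (1 + exp(-z))
exp(-(2.88)) = exp(-2.88) = 0.0561
1 + 0.0561 = 1.0561
1 / 1.0561 = 0.9468

0.9468


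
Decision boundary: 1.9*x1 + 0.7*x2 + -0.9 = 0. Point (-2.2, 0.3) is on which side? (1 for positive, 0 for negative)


Compute 1.9 * -2.2 + 0.7 * 0.3 + -0.9
= -4.18 + 0.21 + -0.9
= -4.87
Since -4.87 < 0, the point is on the negative side.

0


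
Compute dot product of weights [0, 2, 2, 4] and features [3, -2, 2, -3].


Element-wise products:
0 * 3 = 0
2 * -2 = -4
2 * 2 = 4
4 * -3 = -12
Sum = 0 + -4 + 4 + -12
= -12

-12


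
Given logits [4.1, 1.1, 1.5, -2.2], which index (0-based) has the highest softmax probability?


Softmax is a monotonic transformation, so it preserves the argmax.
We need to find the index of the maximum logit.
Index 0: 4.1
Index 1: 1.1
Index 2: 1.5
Index 3: -2.2
Maximum logit = 4.1 at index 0

0


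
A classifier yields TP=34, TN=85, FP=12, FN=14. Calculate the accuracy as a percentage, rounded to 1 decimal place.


Accuracy = (TP + TN) / (TP + TN + FP + FN) * 100
= (34 + 85) / (34 + 85 + 12 + 14)
= 119 / 145
= 0.8207
= 82.1%

82.1


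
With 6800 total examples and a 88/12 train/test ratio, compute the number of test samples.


Train samples = 6800 * 88% = 5984
Test samples = 6800 - 5984
= 816

816


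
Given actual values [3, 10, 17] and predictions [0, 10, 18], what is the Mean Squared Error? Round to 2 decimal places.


Differences: [3, 0, -1]
Squared errors: [9, 0, 1]
Sum of squared errors = 10
MSE = 10 / 3 = 3.33

3.33


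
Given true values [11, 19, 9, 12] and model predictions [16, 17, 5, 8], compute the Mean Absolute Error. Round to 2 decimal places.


Absolute errors: [5, 2, 4, 4]
Sum of absolute errors = 15
MAE = 15 / 4 = 3.75

3.75


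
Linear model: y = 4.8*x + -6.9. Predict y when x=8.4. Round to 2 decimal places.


y = 4.8 * 8.4 + (-6.9)
= 40.32 + (-6.9)
= 33.42

33.42


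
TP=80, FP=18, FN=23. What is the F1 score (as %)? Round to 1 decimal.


Precision = TP / (TP + FP) = 80 / 98 = 0.8163
Recall = TP / (TP + FN) = 80 / 103 = 0.7767
F1 = 2 * P * R / (P + R)
= 2 * 0.8163 * 0.7767 / (0.8163 + 0.7767)
= 1.2681 / 1.593
= 0.796
As percentage: 79.6%

79.6


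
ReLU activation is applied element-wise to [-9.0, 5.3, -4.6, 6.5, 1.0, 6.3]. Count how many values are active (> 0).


ReLU(x) = max(0, x) for each element:
ReLU(-9.0) = 0
ReLU(5.3) = 5.3
ReLU(-4.6) = 0
ReLU(6.5) = 6.5
ReLU(1.0) = 1.0
ReLU(6.3) = 6.3
Active neurons (>0): 4

4


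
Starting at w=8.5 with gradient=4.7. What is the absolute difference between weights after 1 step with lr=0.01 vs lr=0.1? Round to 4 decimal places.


With lr=0.01: w_new = 8.5 - 0.01 * 4.7 = 8.453
With lr=0.1: w_new = 8.5 - 0.1 * 4.7 = 8.03
Absolute difference = |8.453 - 8.03|
= 0.4230

0.4230


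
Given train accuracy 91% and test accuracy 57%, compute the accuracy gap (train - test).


Gap = train_accuracy - test_accuracy
= 91 - 57
= 34%
This large gap strongly indicates overfitting.

34


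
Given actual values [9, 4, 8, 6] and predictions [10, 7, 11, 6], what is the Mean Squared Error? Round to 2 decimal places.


Differences: [-1, -3, -3, 0]
Squared errors: [1, 9, 9, 0]
Sum of squared errors = 19
MSE = 19 / 4 = 4.75

4.75


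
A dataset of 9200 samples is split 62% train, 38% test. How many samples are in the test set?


Train samples = 9200 * 62% = 5704
Test samples = 9200 - 5704
= 3496

3496


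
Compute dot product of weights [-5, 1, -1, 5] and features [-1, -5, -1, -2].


Element-wise products:
-5 * -1 = 5
1 * -5 = -5
-1 * -1 = 1
5 * -2 = -10
Sum = 5 + -5 + 1 + -10
= -9

-9


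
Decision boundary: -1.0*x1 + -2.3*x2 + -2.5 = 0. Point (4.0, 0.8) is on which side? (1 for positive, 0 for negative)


Compute -1.0 * 4.0 + -2.3 * 0.8 + -2.5
= -4.0 + -1.84 + -2.5
= -8.34
Since -8.34 < 0, the point is on the negative side.

0


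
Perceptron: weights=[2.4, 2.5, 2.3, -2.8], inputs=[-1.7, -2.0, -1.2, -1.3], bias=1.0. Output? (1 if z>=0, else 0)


z = w . x + b
= 2.4*-1.7 + 2.5*-2.0 + 2.3*-1.2 + -2.8*-1.3 + 1.0
= -4.08 + -5.0 + -2.76 + 3.64 + 1.0
= -8.2 + 1.0
= -7.2
Since z = -7.2 < 0, output = 0

0


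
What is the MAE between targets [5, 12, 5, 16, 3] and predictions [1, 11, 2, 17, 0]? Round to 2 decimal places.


Absolute errors: [4, 1, 3, 1, 3]
Sum of absolute errors = 12
MAE = 12 / 5 = 2.40

2.40


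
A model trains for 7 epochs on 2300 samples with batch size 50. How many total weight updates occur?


Iterations per epoch = 2300 / 50 = 46
Total updates = iterations_per_epoch * epochs
= 46 * 7
= 322

322


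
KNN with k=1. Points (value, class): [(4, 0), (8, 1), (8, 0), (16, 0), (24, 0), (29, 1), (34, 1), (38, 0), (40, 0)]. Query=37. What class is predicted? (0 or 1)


Distances from query 37:
Point 38 (class 0): distance = 1
K=1 nearest neighbors: classes = [0]
Votes for class 1: 0 / 1
Majority vote => class 0

0


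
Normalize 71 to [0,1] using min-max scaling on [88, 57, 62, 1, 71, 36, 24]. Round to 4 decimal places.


Min = 1, Max = 88
Range = 88 - 1 = 87
Scaled = (x - min) / (max - min)
= (71 - 1) / 87
= 70 / 87
= 0.8046

0.8046


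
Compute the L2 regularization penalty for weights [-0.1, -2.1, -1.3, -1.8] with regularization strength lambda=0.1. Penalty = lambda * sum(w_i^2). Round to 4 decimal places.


Squaring each weight:
(-0.1)^2 = 0.01
(-2.1)^2 = 4.41
(-1.3)^2 = 1.69
(-1.8)^2 = 3.24
Sum of squares = 9.35
Penalty = 0.1 * 9.35 = 0.9350

0.9350


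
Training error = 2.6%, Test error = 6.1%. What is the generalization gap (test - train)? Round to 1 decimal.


Generalization gap = test_error - train_error
= 6.1 - 2.6
= 3.5%
A moderate gap.

3.5


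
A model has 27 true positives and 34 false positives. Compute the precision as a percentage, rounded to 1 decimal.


Precision = TP / (TP + FP) * 100
= 27 / (27 + 34)
= 27 / 61
= 0.4426
= 44.3%

44.3


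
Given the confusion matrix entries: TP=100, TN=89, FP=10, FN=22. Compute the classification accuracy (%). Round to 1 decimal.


Accuracy = (TP + TN) / (TP + TN + FP + FN) * 100
= (100 + 89) / (100 + 89 + 10 + 22)
= 189 / 221
= 0.8552
= 85.5%

85.5


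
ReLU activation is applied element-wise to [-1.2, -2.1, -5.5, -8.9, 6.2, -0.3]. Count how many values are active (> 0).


ReLU(x) = max(0, x) for each element:
ReLU(-1.2) = 0
ReLU(-2.1) = 0
ReLU(-5.5) = 0
ReLU(-8.9) = 0
ReLU(6.2) = 6.2
ReLU(-0.3) = 0
Active neurons (>0): 1

1


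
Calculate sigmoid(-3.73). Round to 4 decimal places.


sigmoid(z) = 1 / (1 + exp(-z))
exp(-(-3.73)) = exp(3.73) = 41.6791
1 + 41.6791 = 42.6791
1 / 42.6791 = 0.0234

0.0234


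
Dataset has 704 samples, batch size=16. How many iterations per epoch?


Iterations per epoch = dataset_size / batch_size
= 704 / 16
= 44

44


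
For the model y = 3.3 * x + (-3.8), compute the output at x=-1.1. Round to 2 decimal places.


y = 3.3 * -1.1 + (-3.8)
= -3.63 + (-3.8)
= -7.43

-7.43


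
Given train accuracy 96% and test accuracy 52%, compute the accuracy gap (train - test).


Gap = train_accuracy - test_accuracy
= 96 - 52
= 44%
This large gap strongly indicates overfitting.

44


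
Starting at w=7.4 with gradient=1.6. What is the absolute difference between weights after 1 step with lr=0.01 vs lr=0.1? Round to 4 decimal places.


With lr=0.01: w_new = 7.4 - 0.01 * 1.6 = 7.384
With lr=0.1: w_new = 7.4 - 0.1 * 1.6 = 7.24
Absolute difference = |7.384 - 7.24|
= 0.1440

0.1440


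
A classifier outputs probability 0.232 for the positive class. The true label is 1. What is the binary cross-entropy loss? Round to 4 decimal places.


For y=1: Loss = -log(p)
= -log(0.232)
= -(-1.461)
= 1.4610

1.4610


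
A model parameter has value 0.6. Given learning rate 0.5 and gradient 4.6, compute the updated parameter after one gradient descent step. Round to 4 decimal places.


w_new = w_old - lr * gradient
= 0.6 - 0.5 * 4.6
= 0.6 - (2.3)
= -1.7000

-1.7000


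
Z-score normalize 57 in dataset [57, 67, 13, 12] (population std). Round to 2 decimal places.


Mean = (57 + 67 + 13 + 12) / 4 = 37.25
Variance = sum((x_i - mean)^2) / n = 625.1875
Std = sqrt(625.1875) = 25.0037
Z = (x - mean) / std
= (57 - 37.25) / 25.0037
= 19.75 / 25.0037
= 0.79

0.79


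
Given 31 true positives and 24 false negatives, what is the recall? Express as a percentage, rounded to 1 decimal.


Recall = TP / (TP + FN) * 100
= 31 / (31 + 24)
= 31 / 55
= 0.5636
= 56.4%

56.4


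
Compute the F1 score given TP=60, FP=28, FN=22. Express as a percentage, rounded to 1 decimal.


Precision = TP / (TP + FP) = 60 / 88 = 0.6818
Recall = TP / (TP + FN) = 60 / 82 = 0.7317
F1 = 2 * P * R / (P + R)
= 2 * 0.6818 * 0.7317 / (0.6818 + 0.7317)
= 0.9978 / 1.4135
= 0.7059
As percentage: 70.6%

70.6


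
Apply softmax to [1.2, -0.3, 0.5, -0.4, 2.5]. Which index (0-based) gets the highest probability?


Softmax is a monotonic transformation, so it preserves the argmax.
We need to find the index of the maximum logit.
Index 0: 1.2
Index 1: -0.3
Index 2: 0.5
Index 3: -0.4
Index 4: 2.5
Maximum logit = 2.5 at index 4

4


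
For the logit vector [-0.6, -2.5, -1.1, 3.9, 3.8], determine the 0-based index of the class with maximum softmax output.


Softmax is a monotonic transformation, so it preserves the argmax.
We need to find the index of the maximum logit.
Index 0: -0.6
Index 1: -2.5
Index 2: -1.1
Index 3: 3.9
Index 4: 3.8
Maximum logit = 3.9 at index 3

3


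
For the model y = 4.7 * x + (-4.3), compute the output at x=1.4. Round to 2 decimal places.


y = 4.7 * 1.4 + (-4.3)
= 6.58 + (-4.3)
= 2.28

2.28


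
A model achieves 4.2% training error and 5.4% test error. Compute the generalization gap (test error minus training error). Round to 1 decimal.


Generalization gap = test_error - train_error
= 5.4 - 4.2
= 1.2%
A small gap suggests good generalization.

1.2


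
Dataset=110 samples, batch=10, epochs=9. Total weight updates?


Iterations per epoch = 110 / 10 = 11
Total updates = iterations_per_epoch * epochs
= 11 * 9
= 99

99


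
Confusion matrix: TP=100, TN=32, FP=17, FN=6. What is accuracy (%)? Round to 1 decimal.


Accuracy = (TP + TN) / (TP + TN + FP + FN) * 100
= (100 + 32) / (100 + 32 + 17 + 6)
= 132 / 155
= 0.8516
= 85.2%

85.2


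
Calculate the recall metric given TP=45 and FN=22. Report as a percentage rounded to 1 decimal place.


Recall = TP / (TP + FN) * 100
= 45 / (45 + 22)
= 45 / 67
= 0.6716
= 67.2%

67.2


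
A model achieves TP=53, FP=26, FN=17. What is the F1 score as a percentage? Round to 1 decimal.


Precision = TP / (TP + FP) = 53 / 79 = 0.6709
Recall = TP / (TP + FN) = 53 / 70 = 0.7571
F1 = 2 * P * R / (P + R)
= 2 * 0.6709 * 0.7571 / (0.6709 + 0.7571)
= 1.0159 / 1.428
= 0.7114
As percentage: 71.1%

71.1


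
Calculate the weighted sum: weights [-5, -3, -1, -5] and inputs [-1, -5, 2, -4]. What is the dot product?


Element-wise products:
-5 * -1 = 5
-3 * -5 = 15
-1 * 2 = -2
-5 * -4 = 20
Sum = 5 + 15 + -2 + 20
= 38

38


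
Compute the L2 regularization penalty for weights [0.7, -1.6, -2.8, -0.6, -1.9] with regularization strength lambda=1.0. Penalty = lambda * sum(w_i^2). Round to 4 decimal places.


Squaring each weight:
0.7^2 = 0.49
(-1.6)^2 = 2.56
(-2.8)^2 = 7.84
(-0.6)^2 = 0.36
(-1.9)^2 = 3.61
Sum of squares = 14.86
Penalty = 1.0 * 14.86 = 14.8600

14.8600


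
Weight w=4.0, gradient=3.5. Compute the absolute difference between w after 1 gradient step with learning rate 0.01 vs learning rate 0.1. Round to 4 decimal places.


With lr=0.01: w_new = 4.0 - 0.01 * 3.5 = 3.965
With lr=0.1: w_new = 4.0 - 0.1 * 3.5 = 3.65
Absolute difference = |3.965 - 3.65|
= 0.3150

0.3150


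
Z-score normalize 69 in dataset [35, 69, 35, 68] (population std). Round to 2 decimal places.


Mean = (35 + 69 + 35 + 68) / 4 = 51.75
Variance = sum((x_i - mean)^2) / n = 280.6875
Std = sqrt(280.6875) = 16.7537
Z = (x - mean) / std
= (69 - 51.75) / 16.7537
= 17.25 / 16.7537
= 1.03

1.03


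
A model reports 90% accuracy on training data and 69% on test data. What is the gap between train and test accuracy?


Gap = train_accuracy - test_accuracy
= 90 - 69
= 21%
This large gap strongly indicates overfitting.

21


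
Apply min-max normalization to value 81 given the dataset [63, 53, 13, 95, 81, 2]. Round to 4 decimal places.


Min = 2, Max = 95
Range = 95 - 2 = 93
Scaled = (x - min) / (max - min)
= (81 - 2) / 93
= 79 / 93
= 0.8495

0.8495


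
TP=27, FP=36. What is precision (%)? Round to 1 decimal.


Precision = TP / (TP + FP) * 100
= 27 / (27 + 36)
= 27 / 63
= 0.4286
= 42.9%

42.9


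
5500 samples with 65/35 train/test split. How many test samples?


Train samples = 5500 * 65% = 3575
Test samples = 5500 - 3575
= 1925

1925


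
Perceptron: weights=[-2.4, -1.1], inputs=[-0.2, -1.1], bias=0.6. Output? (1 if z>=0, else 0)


z = w . x + b
= -2.4*-0.2 + -1.1*-1.1 + 0.6
= 0.48 + 1.21 + 0.6
= 1.69 + 0.6
= 2.29
Since z = 2.29 >= 0, output = 1

1


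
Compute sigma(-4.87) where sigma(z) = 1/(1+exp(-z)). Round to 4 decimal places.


sigmoid(z) = 1 / (1 + exp(-z))
exp(-(-4.87)) = exp(4.87) = 130.3209
1 + 130.3209 = 131.3209
1 / 131.3209 = 0.0076

0.0076


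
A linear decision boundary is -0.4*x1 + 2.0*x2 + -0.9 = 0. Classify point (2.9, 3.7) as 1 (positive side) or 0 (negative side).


Compute -0.4 * 2.9 + 2.0 * 3.7 + -0.9
= -1.16 + 7.4 + -0.9
= 5.34
Since 5.34 >= 0, the point is on the positive side.

1


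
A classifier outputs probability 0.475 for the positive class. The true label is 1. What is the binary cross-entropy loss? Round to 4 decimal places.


For y=1: Loss = -log(p)
= -log(0.475)
= -(-0.7444)
= 0.7444

0.7444


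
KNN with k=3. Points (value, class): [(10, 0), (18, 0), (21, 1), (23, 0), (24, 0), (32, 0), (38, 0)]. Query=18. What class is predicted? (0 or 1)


Distances from query 18:
Point 18 (class 0): distance = 0
Point 21 (class 1): distance = 3
Point 23 (class 0): distance = 5
K=3 nearest neighbors: classes = [0, 1, 0]
Votes for class 1: 1 / 3
Majority vote => class 0

0


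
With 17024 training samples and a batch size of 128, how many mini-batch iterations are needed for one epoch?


Iterations per epoch = dataset_size / batch_size
= 17024 / 128
= 133

133


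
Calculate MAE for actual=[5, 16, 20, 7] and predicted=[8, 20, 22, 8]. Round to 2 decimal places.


Absolute errors: [3, 4, 2, 1]
Sum of absolute errors = 10
MAE = 10 / 4 = 2.50

2.50


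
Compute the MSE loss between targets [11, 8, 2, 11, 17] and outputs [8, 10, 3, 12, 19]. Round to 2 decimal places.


Differences: [3, -2, -1, -1, -2]
Squared errors: [9, 4, 1, 1, 4]
Sum of squared errors = 19
MSE = 19 / 5 = 3.80

3.80
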